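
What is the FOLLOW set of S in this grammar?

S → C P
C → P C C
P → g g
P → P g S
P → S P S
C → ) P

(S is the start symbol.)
{ $, ')', 'g' }

To compute FOLLOW(S), find every occurrence of S on a right-hand side N → α S β: add FIRST(β) \ {ε}, and if β is empty or nullable also add FOLLOW(N). Iterate to a fixed point.

S is the start symbol, so $ ∈ FOLLOW(S).
In P → P g S: S is at the end, add FOLLOW(P)
In P → S P S: S is followed by P S, add FIRST(P S) \ {ε} = { ')', 'g' }
In P → S P S: S is at the end, add FOLLOW(P)

The FOLLOW sets referred to above (computed the same way, to a fixed point):
  FOLLOW(P) = { $, ')', 'g' }

Taking the union: FOLLOW(S) = { $, ')', 'g' }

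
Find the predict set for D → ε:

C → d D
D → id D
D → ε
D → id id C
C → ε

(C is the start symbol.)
PREDICT(D → ε) = (FIRST(RHS) \ {ε}) ∪ (FOLLOW(D) if ε ∈ FIRST(RHS), i.e. RHS ⇒* ε)
The right-hand side is ε (FIRST(ε) = { ε }), so the predict set is FOLLOW(D) = { $ }
PREDICT(D → ε) = { $ }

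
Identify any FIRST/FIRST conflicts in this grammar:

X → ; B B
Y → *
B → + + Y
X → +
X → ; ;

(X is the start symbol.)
A FIRST/FIRST conflict occurs when two productions N → α and N → β for the same non-terminal have FIRST(α) ∩ FIRST(β) ≠ ∅ (with ε ∈ FIRST of a nullable right-hand side, so two nullable alternatives also conflict).

Productions for X:
  X → ; B B: FIRST = { ';' }
  X → +: FIRST = { '+' }
  X → ; ;: FIRST = { ';' }
Y, B have only one production, so no FIRST/FIRST conflict is possible there.

Conflict for X: X → ; B B and X → ; ;
  Overlap: { ';' }

Answer: Yes. X → ';' B B / X → ';' ';' on { ';' }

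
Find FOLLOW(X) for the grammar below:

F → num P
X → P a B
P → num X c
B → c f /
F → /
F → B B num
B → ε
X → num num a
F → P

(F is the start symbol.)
{ 'c' }

To compute FOLLOW(X), find every occurrence of X on a right-hand side N → α X β: add FIRST(β) \ {ε}, and if β is empty or nullable also add FOLLOW(N). Iterate to a fixed point.

In P → num X c: X is followed by c, add FIRST(c) \ {ε} = { 'c' }

Taking the union: FOLLOW(X) = { 'c' }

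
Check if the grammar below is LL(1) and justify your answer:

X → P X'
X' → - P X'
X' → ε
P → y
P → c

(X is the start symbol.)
A grammar is LL(1) if for each non-terminal N with multiple productions, the predict sets of those productions are pairwise disjoint, where PREDICT(N → α) = (FIRST(α) \ {ε}) ∪ (FOLLOW(N) if α ⇒* ε).

Relevant sets:
  FOLLOW(X') = { $ }

For X':
  PREDICT(X' → '-' P X') = { '-' }
  PREDICT(X' → ε) = { $ }
For P:
  PREDICT(P → y) = { 'y' }
  PREDICT(P → c) = { 'c' }
X has a single production, so nothing to check there.

All predict sets are disjoint. The grammar IS LL(1).

Answer: Yes, the grammar is LL(1).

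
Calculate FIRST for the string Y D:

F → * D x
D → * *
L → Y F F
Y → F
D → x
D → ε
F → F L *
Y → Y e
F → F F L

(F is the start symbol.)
{ '*' }

FIRST sets of the non-terminals involved (from the grammar, by fixed-point iteration):
  FIRST(Y) = { '*' }

To compute FIRST(Y D), process the symbols left to right:
Symbol Y is a non-terminal. Add FIRST(Y) \ {ε} = { '*' }
Y is not nullable (ε ∉ FIRST(Y)), so stop here.
FIRST(Y D) = { '*' }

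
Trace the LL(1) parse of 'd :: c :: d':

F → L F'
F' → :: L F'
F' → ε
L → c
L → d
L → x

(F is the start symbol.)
Stack is shown with the top on the left.

Stack      Input          Action
--------------------------------
F $        d :: c :: d $  output F → L F'
L F' $     d :: c :: d $  output L → d
d F' $     d :: c :: d $  match 'd'
F' $       :: c :: d $    output F' → :: L F'
:: L F' $  :: c :: d $    match '::'
L F' $     c :: d $       output L → c
c F' $     c :: d $       match 'c'
F' $       :: d $         output F' → :: L F'
:: L F' $  :: d $         match '::'
L F' $     d $            output L → d
d F' $     d $            match 'd'
F' $       $              output F' → ε
$          $              accept

The string is accepted.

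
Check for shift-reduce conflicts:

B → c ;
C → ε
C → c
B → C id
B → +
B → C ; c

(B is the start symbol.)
A shift-reduce conflict occurs when an LR(0) state has both:
  - a complete (reduce) item [A → α .] (dot at the end), and
  - a shift item [B → β . c γ] (dot before a terminal).

Augment with B' → B and build the canonical LR(0) collection (I0 = CLOSURE({[B' → . B]}), then GOTO on every symbol after a dot until no new states appear). It has 9 states:
  I0: { [B → . +], [B → . C ; c], [B → . C id], [B → . c ;], [B' → . B], [C → . c], [C → .] }  — shift, reduce
  I1: { [B → + .] }  — reduce
  I2: { [B' → B .] }  — accept
  I3: { [B → C . ; c], [B → C . id] }  — shift
  I4: { [B → c . ;], [C → c .] }  — shift, reduce
  I5: { [B → c ; .] }  — reduce
  I6: { [B → C ; . c] }  — shift
  I7: { [B → C id .] }  — reduce
  I8: { [B → C ; c .] }  — reduce

I0 contains reduce item [C → .] and shift items [B → . +], [B → . c ;], [C → . c] — shift-reduce conflict.
I4 contains reduce item [C → c .] and shift item [B → c . ;] — shift-reduce conflict.

Answer: Yes — I0: [C → .] vs [B → . +]; I4: [C → c .] vs [B → c . ;]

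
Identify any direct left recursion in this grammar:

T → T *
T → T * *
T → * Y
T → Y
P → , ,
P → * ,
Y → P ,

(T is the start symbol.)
Yes, T is left-recursive

T → T *: LEFT RECURSIVE (starts with T)
T → T * *: LEFT RECURSIVE (starts with T)
T → * Y: starts with '*'
T → Y: starts with Y
P → , ,: starts with ','
P → * ,: starts with '*'
Y → P ,: starts with P

The grammar has direct left recursion on: T.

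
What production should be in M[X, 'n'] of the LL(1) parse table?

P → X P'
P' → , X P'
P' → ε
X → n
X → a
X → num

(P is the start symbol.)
X → n

To find M[X, 'n'], we find productions for X where 'n' is in the predict set (PREDICT(N → α) = (FIRST(α) \ {ε}) ∪ (FOLLOW(N) if α ⇒* ε)).

X → n: PREDICT = { 'n' }
  'n' is in predict set, so this production goes in M[X, 'n']
X → a: PREDICT = { 'a' }
X → num: PREDICT = { 'num' }

M[X, 'n'] = X → n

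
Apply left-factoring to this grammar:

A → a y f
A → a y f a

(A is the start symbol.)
A → a y f A'
A' → ε
A' → a

Left-factoring transforms A → αβ₁ | αβ₂ into A → αA' and A' → β₁ | β₂
(α is the longest common prefix among the alternatives). Repeat until
no nonterminal has two alternatives with a common prefix.

Round 1: A has alternatives sharing prefix 'a y f'. Introduce A': A → a y f A'
  Add: A' → ε
  Add: A' → a

No remaining common prefixes — done.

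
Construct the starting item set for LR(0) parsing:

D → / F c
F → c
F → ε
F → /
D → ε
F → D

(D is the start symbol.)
{ [D → . / F c], [D → .], [D' → . D] }

First, augment the grammar with D' → D
I₀ = CLOSURE({ [D' → . D] }):
  [D' → . D] has the dot before D: add [D → . / F c], [D → .]
No further items can be added.

I₀ = { [D → . / F c], [D → .], [D' → . D] }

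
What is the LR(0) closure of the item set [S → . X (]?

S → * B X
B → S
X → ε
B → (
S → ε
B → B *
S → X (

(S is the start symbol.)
To compute CLOSURE, for each item [A → α.Bβ] where B is a non-terminal, add [B → .γ] for all productions B → γ; repeat for the newly added items until nothing changes.

Start with: [S → . X (]
  [S → . X (] has the dot before X: add [X → .]
No further items can be added.

CLOSURE = { [S → . X (], [X → .] }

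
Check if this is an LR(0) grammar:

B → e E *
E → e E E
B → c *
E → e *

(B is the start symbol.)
Yes, the grammar is LR(0)

Augment with B' → B and build the canonical LR(0) collection (I0 = CLOSURE({[B' → . B]}), then GOTO on every symbol after a dot until no new states appear). It has 11 states:
  I0: { [B → . c *], [B → . e E *], [B' → . B] }  — shift
  I1: { [B' → B .] }  — accept
  I2: { [B → c . *] }  — shift
  I3: { [B → e . E *], [E → . e *], [E → . e E E] }  — shift
  I4: { [B → e E . *] }  — shift
  I5: { [E → . e *], [E → . e E E], [E → e . *], [E → e . E E] }  — shift
  I6: { [E → e * .] }  — reduce
  I7: { [E → . e *], [E → . e E E], [E → e E . E] }  — shift
  I8: { [E → e E E .] }  — reduce
  I9: { [B → e E * .] }  — reduce
  I10: { [B → c * .] }  — reduce

Every state is either a pure shift/goto state or contains exactly one complete item and nothing to shift — no conflicts. The grammar is LR(0).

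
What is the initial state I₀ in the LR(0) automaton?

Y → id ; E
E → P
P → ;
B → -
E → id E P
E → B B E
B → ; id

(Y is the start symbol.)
{ [Y → . id ; E], [Y' → . Y] }

First, augment the grammar with Y' → Y
I₀ = CLOSURE({ [Y' → . Y] }):
  [Y' → . Y] has the dot before Y: add [Y → . id ; E]
No further items can be added.

I₀ = { [Y → . id ; E], [Y' → . Y] }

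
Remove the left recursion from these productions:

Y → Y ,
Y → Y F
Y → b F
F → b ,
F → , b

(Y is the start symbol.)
Y → b F Y'
Y' → , Y'
Y' → F Y'
Y' → ε
F → b ,
F → , b

Y is directly left-recursive. The standard transformation for
  A → A α₁ | ... | A α_m | β₁ | ... | β_n
is
  A  → β₁ A' | ... | β_n A'
  A' → α₁ A' | ... | α_m A' | ε

Y → b F becomes Y → b F Y'
Y → Y , becomes Y' → , Y'
Y → Y F becomes Y' → F Y'
Add Y' → ε

Productions for other non-terminals are unchanged:
  F → b ,
  F → , b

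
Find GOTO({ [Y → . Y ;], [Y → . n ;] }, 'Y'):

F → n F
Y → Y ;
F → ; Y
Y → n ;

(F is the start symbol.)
{ [Y → Y . ;] }

GOTO(I, 'Y') = CLOSURE({ [A → αX.β] : [A → α.Xβ] ∈ I, X = 'Y' })

Items with dot before 'Y', with the dot advanced:
  [Y → . Y ;] → [Y → Y . ;]
Closure adds nothing (no advanced item has the dot before a non-terminal).

GOTO = { [Y → Y . ;] }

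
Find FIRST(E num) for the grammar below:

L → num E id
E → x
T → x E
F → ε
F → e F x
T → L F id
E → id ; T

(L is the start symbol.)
{ 'id', 'x' }

FIRST sets of the non-terminals involved (from the grammar, by fixed-point iteration):
  FIRST(E) = { 'id', 'x' }

To compute FIRST(E num), process the symbols left to right:
Symbol E is a non-terminal. Add FIRST(E) \ {ε} = { 'id', 'x' }
E is not nullable (ε ∉ FIRST(E)), so stop here.
FIRST(E num) = { 'id', 'x' }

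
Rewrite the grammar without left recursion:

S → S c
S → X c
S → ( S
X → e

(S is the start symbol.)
S → X c S'
S → ( S S'
S' → c S'
S' → ε
X → e

S is directly left-recursive. The standard transformation for
  A → A α₁ | ... | A α_m | β₁ | ... | β_n
is
  A  → β₁ A' | ... | β_n A'
  A' → α₁ A' | ... | α_m A' | ε

S → X c becomes S → X c S'
S → ( S becomes S → ( S S'
S → S c becomes S' → c S'
Add S' → ε

Productions for other non-terminals are unchanged:
  X → e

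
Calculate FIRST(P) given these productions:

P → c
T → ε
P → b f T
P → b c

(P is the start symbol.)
{ 'b', 'c' }

To compute FIRST(P), examine every production with P on the left-hand side, reading each right-hand side left to right until a non-nullable symbol is reached.

From P → c:
  - c is a terminal: add 'c' and stop
From P → b f T:
  - b is a terminal: add 'b' and stop
From P → b c:
  - b is a terminal: add 'b' and stop

Collecting: FIRST(P) = { 'b', 'c' }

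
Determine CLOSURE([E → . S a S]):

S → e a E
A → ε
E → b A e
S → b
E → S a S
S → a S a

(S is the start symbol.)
To compute CLOSURE, for each item [A → α.Bβ] where B is a non-terminal, add [B → .γ] for all productions B → γ; repeat for the newly added items until nothing changes.

Start with: [E → . S a S]
  [E → . S a S] has the dot before S: add [S → . e a E], [S → . b], [S → . a S a]
No further items can be added.

CLOSURE = { [E → . S a S], [S → . a S a], [S → . b], [S → . e a E] }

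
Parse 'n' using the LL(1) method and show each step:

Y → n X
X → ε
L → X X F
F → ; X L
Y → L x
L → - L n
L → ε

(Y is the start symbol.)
Stack is shown with the top on the left.

Stack  Input  Action
--------------------
Y $    n $    output Y → n X
n X $  n $    match 'n'
X $    $      output X → ε
$      $      accept

The string is accepted.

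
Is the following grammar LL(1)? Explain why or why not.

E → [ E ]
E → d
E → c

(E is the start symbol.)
Yes, the grammar is LL(1).

A grammar is LL(1) if for each non-terminal N with multiple productions, the predict sets of those productions are pairwise disjoint, where PREDICT(N → α) = (FIRST(α) \ {ε}) ∪ (FOLLOW(N) if α ⇒* ε).

For E:
  PREDICT(E → '[' E ']') = { '[' }
  PREDICT(E → d) = { 'd' }
  PREDICT(E → c) = { 'c' }

All predict sets are disjoint. The grammar IS LL(1).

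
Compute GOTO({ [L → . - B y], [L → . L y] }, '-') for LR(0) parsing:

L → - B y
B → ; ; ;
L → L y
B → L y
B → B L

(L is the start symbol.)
{ [B → . ; ; ;], [B → . B L], [B → . L y], [L → - . B y], [L → . - B y], [L → . L y] }

GOTO(I, '-') = CLOSURE({ [A → αX.β] : [A → α.Xβ] ∈ I, X = '-' })

Items with dot before '-', with the dot advanced:
  [L → . - B y] → [L → - . B y]
Closure of the advanced items:
  [L → - . B y] has the dot before B: add [B → . ; ; ;], [B → . L y], [B → . B L]
  [B → . L y] has the dot before L: add [L → . - B y], [L → . L y]

GOTO = { [B → . ; ; ;], [B → . B L], [B → . L y], [L → - . B y], [L → . - B y], [L → . L y] }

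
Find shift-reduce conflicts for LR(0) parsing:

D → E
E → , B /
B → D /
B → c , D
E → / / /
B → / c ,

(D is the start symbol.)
Augment with D' → D and build the canonical LR(0) collection (I0 = CLOSURE({[D' → . D]}), then GOTO on every symbol after a dot until no new states appear). It has 17 states:
  I0: { [D → . E], [D' → . D], [E → . , B /], [E → . / / /] }  — shift
  I1: { [B → . / c ,], [B → . D /], [B → . c , D], [D → . E], [E → , . B /], [E → . , B /], [E → . / / /] }  — shift
  I2: { [E → / . / /] }  — shift
  I3: { [D' → D .] }  — accept
  I4: { [D → E .] }  — reduce
  I5: { [E → / / . /] }  — shift
  I6: { [E → / / / .] }  — reduce
  I7: { [B → / . c ,], [E → / . / /] }  — shift
  I8: { [E → , B . /] }  — shift
  I9: { [B → D . /] }  — shift
  I10: { [B → c . , D] }  — shift
  I11: { [B → c , . D], [D → . E], [E → . , B /], [E → . / / /] }  — shift
  I12: { [B → c , D .] }  — reduce
  I13: { [B → D / .] }  — reduce
  I14: { [E → , B / .] }  — reduce
  I15: { [B → / c . ,] }  — shift
  I16: { [B → / c , .] }  — reduce

No state contains both a complete item and a shift item.

Answer: No shift-reduce conflicts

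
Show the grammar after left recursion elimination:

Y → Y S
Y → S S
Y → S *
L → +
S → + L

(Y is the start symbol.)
Y is directly left-recursive. The standard transformation for
  A → A α₁ | ... | A α_m | β₁ | ... | β_n
is
  A  → β₁ A' | ... | β_n A'
  A' → α₁ A' | ... | α_m A' | ε

Y → S S becomes Y → S S Y'
Y → S * becomes Y → S * Y'
Y → Y S becomes Y' → S Y'
Add Y' → ε

Productions for other non-terminals are unchanged:
  L → +
  S → + L

Resulting grammar:
Y → S S Y'
Y → S * Y'
Y' → S Y'
Y' → ε
L → +
S → + L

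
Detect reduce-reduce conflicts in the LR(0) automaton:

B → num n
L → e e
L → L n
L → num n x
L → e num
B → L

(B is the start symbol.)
No reduce-reduce conflicts

A reduce-reduce conflict occurs when an LR(0) state has two complete items [A → α .] and [B → β .] — both call for a reduction, and with no lookahead the parser cannot choose between them.

Augment with B' → B and build the canonical LR(0) collection (I0 = CLOSURE({[B' → . B]}), then GOTO on every symbol after a dot until no new states appear). It has 10 states:
  I0: { [B → . L], [B → . num n], [B' → . B], [L → . L n], [L → . e e], [L → . e num], [L → . num n x] }  — shift
  I1: { [B' → B .] }  — accept
  I2: { [B → L .], [L → L . n] }  — shift, reduce
  I3: { [L → e . e], [L → e . num] }  — shift
  I4: { [B → num . n], [L → num . n x] }  — shift
  I5: { [B → num n .], [L → num n . x] }  — shift, reduce
  I6: { [L → num n x .] }  — reduce
  I7: { [L → e e .] }  — reduce
  I8: { [L → e num .] }  — reduce
  I9: { [L → L n .] }  — reduce

No state contains more than one complete item.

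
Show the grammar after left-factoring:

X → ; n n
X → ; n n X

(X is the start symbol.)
X → ; n n X'
X' → ε
X' → X

Left-factoring transforms A → αβ₁ | αβ₂ into A → αA' and A' → β₁ | β₂
(α is the longest common prefix among the alternatives). Repeat until
no nonterminal has two alternatives with a common prefix.

Round 1: X has alternatives sharing prefix '; n n'. Introduce X': X → ; n n X'
  Add: X' → ε
  Add: X' → X

No remaining common prefixes — done.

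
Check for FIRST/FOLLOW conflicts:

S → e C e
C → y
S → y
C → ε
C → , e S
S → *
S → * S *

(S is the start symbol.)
No FIRST/FOLLOW conflicts.

Nullable non-terminals: C.

C: nullable alternative(s) C → ε; FOLLOW(C) = { 'e' }
  C → y: FIRST \ {ε} = { 'y' } — disjoint from FOLLOW(C)
  C → ε: FIRST \ {ε} = { } — this is the only nullable alternative, skip
  C → , e S: FIRST \ {ε} = { ',' } — disjoint from FOLLOW(C)

S has no nullable alternative, so no FIRST/FOLLOW check is needed there.

No FIRST/FOLLOW conflicts found.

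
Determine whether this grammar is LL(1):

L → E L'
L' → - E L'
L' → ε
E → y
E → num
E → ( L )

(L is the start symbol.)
Yes, the grammar is LL(1).

Relevant sets:
  FOLLOW(L') = { $, ')' }

For L':
  PREDICT(L' → '-' E L') = { '-' }
  PREDICT(L' → ε) = { $, ')' }
For E:
  PREDICT(E → y) = { 'y' }
  PREDICT(E → num) = { 'num' }
  PREDICT(E → '(' L ')') = { '(' }
L has a single production, so nothing to check there.

All predict sets are disjoint. The grammar IS LL(1).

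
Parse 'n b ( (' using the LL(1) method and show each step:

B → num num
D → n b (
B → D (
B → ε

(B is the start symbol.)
LL(1) parsing maintains a stack (initially the start symbol over $) and the input. At each step: if the stack top is a terminal, match it against the current input token; if it is a non-terminal N, replace it with the RHS of M[N, lookahead] (the unique production whose predict set contains the lookahead).

Stack is shown with the top on the left.

Stack      Input      Action
----------------------------
B $        n b ( ( $  output B → D (
D ( $      n b ( ( $  output D → n b (
n b ( ( $  n b ( ( $  match 'n'
b ( ( $    b ( ( $    match 'b'
( ( $      ( ( $      match '('
( $        ( $        match '('
$          $          accept

The string is accepted.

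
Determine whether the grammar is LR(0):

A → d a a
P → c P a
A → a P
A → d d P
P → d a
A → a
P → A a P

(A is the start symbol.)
No. Shift-reduce conflict between [A → a .] and [A → . a]

Augment with A' → A and build the canonical LR(0) collection (I0 = CLOSURE({[A' → . A]}), then GOTO on every symbol after a dot until no new states appear). It has 17 states:
  I0: { [A → . a P], [A → . a], [A → . d a a], [A → . d d P], [A' → . A] }  — shift
  I1: { [A' → A .] }  — accept
  I2: { [A → . a P], [A → . a], [A → . d a a], [A → . d d P], [A → a . P], [A → a .], [P → . A a P], [P → . c P a], [P → . d a] }  — shift, reduce
  I3: { [A → d . a a], [A → d . d P] }  — shift
  I4: { [A → d a . a] }  — shift
  I5: { [A → . a P], [A → . a], [A → . d a a], [A → . d d P], [A → d d . P], [P → . A a P], [P → . c P a], [P → . d a] }  — shift
  I6: { [P → A . a P] }  — shift
  I7: { [A → d d P .] }  — reduce
  I8: { [A → . a P], [A → . a], [A → . d a a], [A → . d d P], [P → . A a P], [P → . c P a], [P → . d a], [P → c . P a] }  — shift
  I9: { [A → d . a a], [A → d . d P], [P → d . a] }  — shift
  I10: { [A → d a . a], [P → d a .] }  — shift, reduce
  I11: { [A → d a a .] }  — reduce
  I12: { [P → c P . a] }  — shift
  I13: { [P → c P a .] }  — reduce
  I14: { [A → . a P], [A → . a], [A → . d a a], [A → . d d P], [P → . A a P], [P → . c P a], [P → . d a], [P → A a . P] }  — shift
  I15: { [P → A a P .] }  — reduce
  I16: { [A → a P .] }  — reduce

Conflict in state I2:
  Shift-reduce conflict between [A → a .] and [A → . a]
So the grammar is NOT LR(0).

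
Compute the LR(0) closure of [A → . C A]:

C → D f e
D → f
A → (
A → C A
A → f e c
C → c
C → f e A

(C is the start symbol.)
{ [A → . C A], [C → . D f e], [C → . c], [C → . f e A], [D → . f] }

Start with: [A → . C A]
  [A → . C A] has the dot before C: add [C → . D f e], [C → . c], [C → . f e A]
  [C → . D f e] has the dot before D: add [D → . f]
No further items can be added.

CLOSURE = { [A → . C A], [C → . D f e], [C → . c], [C → . f e A], [D → . f] }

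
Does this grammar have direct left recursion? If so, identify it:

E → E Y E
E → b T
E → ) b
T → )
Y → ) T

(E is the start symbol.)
E → E Y E: LEFT RECURSIVE (starts with E)
E → b T: starts with b
E → ) b: starts with ')'
T → ): starts with ')'
Y → ) T: starts with ')'

The grammar has direct left recursion on: E.

Answer: Yes, E is left-recursive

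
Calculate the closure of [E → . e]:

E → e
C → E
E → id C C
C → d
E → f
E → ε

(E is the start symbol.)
{ [E → . e] }

To compute CLOSURE, for each item [A → α.Bβ] where B is a non-terminal, add [B → .γ] for all productions B → γ; repeat for the newly added items until nothing changes.

Start with: [E → . e]
The dot precedes the terminal e, so nothing is added.

CLOSURE = { [E → . e] }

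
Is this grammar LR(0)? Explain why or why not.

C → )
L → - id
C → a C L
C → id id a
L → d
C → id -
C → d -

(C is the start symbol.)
Augment with C' → C and build the canonical LR(0) collection (I0 = CLOSURE({[C' → . C]}), then GOTO on every symbol after a dot until no new states appear). It has 15 states:
  I0: { [C → . )], [C → . a C L], [C → . d -], [C → . id -], [C → . id id a], [C' → . C] }  — shift
  I1: { [C → ) .] }  — reduce
  I2: { [C' → C .] }  — accept
  I3: { [C → . )], [C → . a C L], [C → . d -], [C → . id -], [C → . id id a], [C → a . C L] }  — shift
  I4: { [C → d . -] }  — shift
  I5: { [C → id . -], [C → id . id a] }  — shift
  I6: { [C → id - .] }  — reduce
  I7: { [C → id id . a] }  — shift
  I8: { [C → id id a .] }  — reduce
  I9: { [C → d - .] }  — reduce
  I10: { [C → a C . L], [L → . - id], [L → . d] }  — shift
  I11: { [L → - . id] }  — shift
  I12: { [C → a C L .] }  — reduce
  I13: { [L → d .] }  — reduce
  I14: { [L → - id .] }  — reduce

Every state is either a pure shift/goto state or contains exactly one complete item and nothing to shift — no conflicts. The grammar is LR(0).

Answer: Yes, the grammar is LR(0)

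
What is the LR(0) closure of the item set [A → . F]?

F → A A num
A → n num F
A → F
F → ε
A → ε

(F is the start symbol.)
{ [A → . F], [A → . n num F], [A → .], [F → . A A num], [F → .] }

Start with: [A → . F]
  [A → . F] has the dot before F: add [F → . A A num], [F → .]
  [F → . A A num] has the dot before A: add [A → . n num F], [A → .]
No further items can be added.

CLOSURE = { [A → . F], [A → . n num F], [A → .], [F → . A A num], [F → .] }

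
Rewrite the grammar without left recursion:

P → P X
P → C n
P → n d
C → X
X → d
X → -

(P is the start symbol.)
P is directly left-recursive. The standard transformation for
  A → A α₁ | ... | A α_m | β₁ | ... | β_n
is
  A  → β₁ A' | ... | β_n A'
  A' → α₁ A' | ... | α_m A' | ε

P → C n becomes P → C n P'
P → n d becomes P → n d P'
P → P X becomes P' → X P'
Add P' → ε

Productions for other non-terminals are unchanged:
  C → X
  X → d
  X → -

Resulting grammar:
P → C n P'
P → n d P'
P' → X P'
P' → ε
C → X
X → d
X → -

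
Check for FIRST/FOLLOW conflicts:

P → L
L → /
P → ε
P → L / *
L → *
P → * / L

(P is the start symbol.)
A FIRST/FOLLOW conflict occurs when a non-terminal N has a nullable alternative N → β (β ⇒* ε) and another alternative N → α with FIRST(α) ∩ FOLLOW(N) ≠ ∅: on such a lookahead the parser cannot decide between expanding α and letting N vanish via β.

Nullable non-terminals: P.
FIRST sets used below: FIRST(L) = { '*', '/' }

P: nullable alternative(s) P → ε; FOLLOW(P) = { $ }
  P → L: FIRST \ {ε} = { '*', '/' } — disjoint from FOLLOW(P)
  P → ε: FIRST \ {ε} = { } — this is the only nullable alternative, skip
  P → L / *: FIRST \ {ε} = { '*', '/' } — disjoint from FOLLOW(P)
  P → * / L: FIRST \ {ε} = { '*' } — disjoint from FOLLOW(P)

L has no nullable alternative, so no FIRST/FOLLOW check is needed there.

No FIRST/FOLLOW conflicts found.

Answer: No FIRST/FOLLOW conflicts.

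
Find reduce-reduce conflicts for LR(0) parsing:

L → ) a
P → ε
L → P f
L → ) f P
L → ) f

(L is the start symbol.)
Yes — I6: [L → ) f .] vs [P → .]

A reduce-reduce conflict occurs when an LR(0) state has two complete items [A → α .] and [B → β .] — both call for a reduction, and with no lookahead the parser cannot choose between them.

Augment with L' → L and build the canonical LR(0) collection (I0 = CLOSURE({[L' → . L]}), then GOTO on every symbol after a dot until no new states appear). It has 8 states:
  I0: { [L → . ) a], [L → . ) f P], [L → . ) f], [L → . P f], [L' → . L], [P → .] }  — shift, reduce
  I1: { [L → ) . a], [L → ) . f P], [L → ) . f] }  — shift
  I2: { [L' → L .] }  — accept
  I3: { [L → P . f] }  — shift
  I4: { [L → P f .] }  — reduce
  I5: { [L → ) a .] }  — reduce
  I6: { [L → ) f . P], [L → ) f .], [P → .] }  — 2 reduces
  I7: { [L → ) f P .] }  — reduce

I6 contains complete items [L → ) f .], [P → .] — reduce-reduce conflict.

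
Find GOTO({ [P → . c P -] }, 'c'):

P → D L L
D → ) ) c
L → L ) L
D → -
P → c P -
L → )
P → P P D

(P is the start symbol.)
{ [D → . ) ) c], [D → . -], [P → . D L L], [P → . P P D], [P → . c P -], [P → c . P -] }

GOTO(I, 'c') = CLOSURE({ [A → αX.β] : [A → α.Xβ] ∈ I, X = 'c' })

Items with dot before 'c', with the dot advanced:
  [P → . c P -] → [P → c . P -]
Closure of the advanced items:
  [P → c . P -] has the dot before P: add [P → . D L L], [P → . c P -], [P → . P P D]
  [P → . D L L] has the dot before D: add [D → . ) ) c], [D → . -]

GOTO = { [D → . ) ) c], [D → . -], [P → . D L L], [P → . P P D], [P → . c P -], [P → c . P -] }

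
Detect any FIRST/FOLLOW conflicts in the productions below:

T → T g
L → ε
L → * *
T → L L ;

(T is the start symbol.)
Nullable non-terminals: L.

L: nullable alternative(s) L → ε; FOLLOW(L) = { '*', ';' }
  L → ε: FIRST \ {ε} = { } — this is the only nullable alternative, skip
  L → * *: FIRST \ {ε} = { '*' } — overlaps FOLLOW(L) on { '*' }: CONFLICT

T has no nullable alternative, so no FIRST/FOLLOW check is needed there.

So the grammar has 1 FIRST/FOLLOW conflict (marked CONFLICT above).

Answer: Yes. L → '*' '*' with FOLLOW(L) on { '*' }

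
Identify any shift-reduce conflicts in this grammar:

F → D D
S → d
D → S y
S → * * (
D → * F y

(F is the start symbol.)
No shift-reduce conflicts

A shift-reduce conflict occurs when an LR(0) state has both:
  - a complete (reduce) item [A → α .] (dot at the end), and
  - a shift item [B → β . c γ] (dot before a terminal).

Augment with F' → F and build the canonical LR(0) collection (I0 = CLOSURE({[F' → . F]}), then GOTO on every symbol after a dot until no new states appear). It has 12 states:
  I0: { [D → . * F y], [D → . S y], [F → . D D], [F' → . F], [S → . * * (], [S → . d] }  — shift
  I1: { [D → * . F y], [D → . * F y], [D → . S y], [F → . D D], [S → * . * (], [S → . * * (], [S → . d] }  — shift
  I2: { [D → . * F y], [D → . S y], [F → D . D], [S → . * * (], [S → . d] }  — shift
  I3: { [F' → F .] }  — accept
  I4: { [D → S . y] }  — shift
  I5: { [S → d .] }  — reduce
  I6: { [D → S y .] }  — reduce
  I7: { [F → D D .] }  — reduce
  I8: { [D → * . F y], [D → . * F y], [D → . S y], [F → . D D], [S → * * . (], [S → * . * (], [S → . * * (], [S → . d] }  — shift
  I9: { [D → * F . y] }  — shift
  I10: { [D → * F y .] }  — reduce
  I11: { [S → * * ( .] }  — reduce

No state contains both a complete item and a shift item.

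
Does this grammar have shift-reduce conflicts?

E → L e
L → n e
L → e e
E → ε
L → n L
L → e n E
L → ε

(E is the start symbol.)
Yes — I0: [E → .] vs [L → . e e]; I4: [L → .] vs [L → . e e]; I6: [L → n e .] vs [L → e . e]; I8: [E → .] vs [L → . e e]

Augment with E' → E and build the canonical LR(0) collection (I0 = CLOSURE({[E' → . E]}), then GOTO on every symbol after a dot until no new states appear). It has 11 states:
  I0: { [E → . L e], [E → .], [E' → . E], [L → . e e], [L → . e n E], [L → . n L], [L → . n e], [L → .] }  — shift, 2 reduces
  I1: { [E' → E .] }  — accept
  I2: { [E → L . e] }  — shift
  I3: { [L → e . e], [L → e . n E] }  — shift
  I4: { [L → . e e], [L → . e n E], [L → . n L], [L → . n e], [L → .], [L → n . L], [L → n . e] }  — shift, reduce
  I5: { [L → n L .] }  — reduce
  I6: { [L → e . e], [L → e . n E], [L → n e .] }  — shift, reduce
  I7: { [L → e e .] }  — reduce
  I8: { [E → . L e], [E → .], [L → . e e], [L → . e n E], [L → . n L], [L → . n e], [L → .], [L → e n . E] }  — shift, 2 reduces
  I9: { [L → e n E .] }  — reduce
  I10: { [E → L e .] }  — reduce

I0 contains reduce items [E → .], [L → .] and shift items [L → . e e], [L → . e n E], [L → . n L], [L → . n e] — shift-reduce conflict.
I4 contains reduce item [L → .] and shift items [L → . e e], [L → . e n E], [L → . n L], [L → . n e], [L → n . e] — shift-reduce conflict.
I6 contains reduce item [L → n e .] and shift items [L → e . e], [L → e . n E] — shift-reduce conflict.
I8 contains reduce items [E → .], [L → .] and shift items [L → . e e], [L → . e n E], [L → . n L], [L → . n e] — shift-reduce conflict.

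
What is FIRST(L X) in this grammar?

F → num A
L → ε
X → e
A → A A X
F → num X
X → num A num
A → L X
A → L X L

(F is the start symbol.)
{ 'e', 'num' }

FIRST sets of the non-terminals involved (from the grammar, by fixed-point iteration):
  FIRST(L) = { ε }
  FIRST(X) = { 'e', 'num' }

To compute FIRST(L X), process the symbols left to right:
Symbol L is a non-terminal. Add FIRST(L) \ {ε} = { }
L is nullable (ε ∈ FIRST(L)), continue to the next symbol.
Symbol X is a non-terminal. Add FIRST(X) \ {ε} = { 'e', 'num' }
X is not nullable (ε ∉ FIRST(X)), so stop here.
FIRST(L X) = { 'e', 'num' }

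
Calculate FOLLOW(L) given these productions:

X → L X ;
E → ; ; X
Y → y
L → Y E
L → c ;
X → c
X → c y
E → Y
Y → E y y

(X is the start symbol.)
In X → L X ;: L is followed by X ';', add FIRST(X ';') \ {ε} = { ';', 'c', 'y' }

Taking the union: FOLLOW(L) = { ';', 'c', 'y' }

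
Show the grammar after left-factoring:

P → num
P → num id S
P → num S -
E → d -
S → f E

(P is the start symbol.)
Left-factoring transforms A → αβ₁ | αβ₂ into A → αA' and A' → β₁ | β₂
(α is the longest common prefix among the alternatives). Repeat until
no nonterminal has two alternatives with a common prefix.

Round 1: P has alternatives sharing prefix 'num'. Introduce P': P → num P'
  Add: P' → ε
  Add: P' → id S
  Add: P' → S -

No remaining common prefixes — done.

Resulting grammar:
P → num P'
P' → ε
P' → id S
P' → S -
E → d -
S → f E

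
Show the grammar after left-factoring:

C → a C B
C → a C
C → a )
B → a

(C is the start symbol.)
C → a C'
C' → C C''
C'' → B
C'' → ε
C' → )
B → a

Left-factoring transforms A → αβ₁ | αβ₂ into A → αA' and A' → β₁ | β₂
(α is the longest common prefix among the alternatives). Repeat until
no nonterminal has two alternatives with a common prefix.

Round 1: C has alternatives sharing prefix 'a'. Introduce C': C → a C'
  Add: C' → C B
  Add: C' → C
  Add: C' → )

Round 2: C' has alternatives sharing prefix 'C'. Introduce C'': C' → C C''
  Add: C'' → B
  Add: C'' → ε

No remaining common prefixes — done.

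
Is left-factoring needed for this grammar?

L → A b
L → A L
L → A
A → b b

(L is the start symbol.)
Yes, L has productions with common prefix 'A'

Left-factoring is needed when two productions for the same non-terminal
share a common prefix on the right-hand side.

Productions for L:
  L → A b
  L → A L
  L → A

Found common prefix 'A' in productions for L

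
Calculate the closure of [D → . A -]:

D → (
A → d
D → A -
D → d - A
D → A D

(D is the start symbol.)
{ [A → . d], [D → . A -] }

Start with: [D → . A -]
  [D → . A -] has the dot before A: add [A → . d]
No further items can be added.

CLOSURE = { [A → . d], [D → . A -] }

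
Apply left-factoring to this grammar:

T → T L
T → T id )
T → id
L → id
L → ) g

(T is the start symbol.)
Left-factoring transforms A → αβ₁ | αβ₂ into A → αA' and A' → β₁ | β₂
(α is the longest common prefix among the alternatives). Repeat until
no nonterminal has two alternatives with a common prefix.

Round 1: T has alternatives sharing prefix 'T'. Introduce T': T → T T'
  Add: T' → L
  Add: T' → id )

No remaining common prefixes — done.

Resulting grammar:
T → T T'
T' → L
T' → id )
T → id
L → id
L → ) g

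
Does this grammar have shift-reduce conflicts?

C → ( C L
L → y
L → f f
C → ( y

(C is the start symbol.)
Augment with C' → C and build the canonical LR(0) collection (I0 = CLOSURE({[C' → . C]}), then GOTO on every symbol after a dot until no new states appear). It has 9 states:
  I0: { [C → . ( C L], [C → . ( y], [C' → . C] }  — shift
  I1: { [C → ( . C L], [C → ( . y], [C → . ( C L], [C → . ( y] }  — shift
  I2: { [C' → C .] }  — accept
  I3: { [C → ( C . L], [L → . f f], [L → . y] }  — shift
  I4: { [C → ( y .] }  — reduce
  I5: { [C → ( C L .] }  — reduce
  I6: { [L → f . f] }  — shift
  I7: { [L → y .] }  — reduce
  I8: { [L → f f .] }  — reduce

No state contains both a complete item and a shift item.

Answer: No shift-reduce conflicts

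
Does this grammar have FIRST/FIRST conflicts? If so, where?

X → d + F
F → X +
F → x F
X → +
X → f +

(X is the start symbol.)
No FIRST/FIRST conflicts.

FIRST sets of the non-terminals at (or reachable through a nullable prefix from) the front of some alternative:
  FIRST(X) = { '+', 'd', 'f' }

Productions for X:
  X → d + F: FIRST = { 'd' }
  X → +: FIRST = { '+' }
  X → f +: FIRST = { 'f' }
Productions for F:
  F → X +: FIRST = { '+', 'd', 'f' }
  F → x F: FIRST = { 'x' }

All alternatives of each non-terminal have pairwise disjoint FIRST sets.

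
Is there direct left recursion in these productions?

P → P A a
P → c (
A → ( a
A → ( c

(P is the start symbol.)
Yes, P is left-recursive

P → P A a: LEFT RECURSIVE (starts with P)
P → c (: starts with c
A → ( a: starts with '('
A → ( c: starts with '('

The grammar has direct left recursion on: P.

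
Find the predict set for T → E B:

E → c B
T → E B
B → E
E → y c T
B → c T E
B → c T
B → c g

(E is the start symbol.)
{ 'c', 'y' }

PREDICT(T → E B) = (FIRST(RHS) \ {ε}) ∪ (FOLLOW(T) if ε ∈ FIRST(RHS), i.e. RHS ⇒* ε)
FIRST(E) = { 'c', 'y' }
FIRST(E B) = { 'c', 'y' }
ε ∉ FIRST(E B), so FOLLOW(T) is not added.
PREDICT(T → E B) = { 'c', 'y' }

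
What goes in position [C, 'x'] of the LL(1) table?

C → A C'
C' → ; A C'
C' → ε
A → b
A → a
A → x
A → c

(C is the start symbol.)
To find M[C, 'x'], we find productions for C where 'x' is in the predict set (PREDICT(N → α) = (FIRST(α) \ {ε}) ∪ (FOLLOW(N) if α ⇒* ε)).

Relevant sets:
  FIRST(A) = { 'a', 'b', 'c', 'x' }

C → A C': PREDICT = { 'a', 'b', 'c', 'x' }
  'x' is in predict set, so this production goes in M[C, 'x']

M[C, 'x'] = C → A C'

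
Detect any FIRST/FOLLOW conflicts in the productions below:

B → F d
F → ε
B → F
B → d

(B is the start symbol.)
No FIRST/FOLLOW conflicts.

A FIRST/FOLLOW conflict occurs when a non-terminal N has a nullable alternative N → β (β ⇒* ε) and another alternative N → α with FIRST(α) ∩ FOLLOW(N) ≠ ∅: on such a lookahead the parser cannot decide between expanding α and letting N vanish via β.

Nullable non-terminals: B, F.
FIRST sets used below: FIRST(F) = { ε }

B: nullable alternative(s) B → F; FOLLOW(B) = { $ }
  B → F d: FIRST \ {ε} = { 'd' } — disjoint from FOLLOW(B)
  B → F: FIRST \ {ε} = { } — this is the only nullable alternative, skip
  B → d: FIRST \ {ε} = { 'd' } — disjoint from FOLLOW(B)
F has a nullable alternative but only one production, so nothing to check.

No FIRST/FOLLOW conflicts found.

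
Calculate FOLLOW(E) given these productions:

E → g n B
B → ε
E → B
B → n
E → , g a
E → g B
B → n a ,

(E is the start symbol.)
To compute FOLLOW(E), find every occurrence of E on a right-hand side N → α E β: add FIRST(β) \ {ε}, and if β is empty or nullable also add FOLLOW(N). Iterate to a fixed point.

E is the start symbol, so $ ∈ FOLLOW(E).
E does not occur on any right-hand side.

Taking the union: FOLLOW(E) = { $ }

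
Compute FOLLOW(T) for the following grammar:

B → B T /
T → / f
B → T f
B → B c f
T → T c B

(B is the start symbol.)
{ '/', 'c', 'f' }

To compute FOLLOW(T), find every occurrence of T on a right-hand side N → α T β: add FIRST(β) \ {ε}, and if β is empty or nullable also add FOLLOW(N). Iterate to a fixed point.

In B → B T /: T is followed by '/', add FIRST('/') \ {ε} = { '/' }
In B → T f: T is followed by f, add FIRST(f) \ {ε} = { 'f' }
In T → T c B: T is followed by c B, add FIRST(c B) \ {ε} = { 'c' }

Taking the union: FOLLOW(T) = { '/', 'c', 'f' }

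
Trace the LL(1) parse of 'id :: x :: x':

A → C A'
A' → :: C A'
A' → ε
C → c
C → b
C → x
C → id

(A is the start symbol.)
LL(1) parsing maintains a stack (initially the start symbol over $) and the input. At each step: if the stack top is a terminal, match it against the current input token; if it is a non-terminal N, replace it with the RHS of M[N, lookahead] (the unique production whose predict set contains the lookahead).

Stack is shown with the top on the left.

Stack      Input           Action
---------------------------------
A $        id :: x :: x $  output A → C A'
C A' $     id :: x :: x $  output C → id
id A' $    id :: x :: x $  match 'id'
A' $       :: x :: x $     output A' → :: C A'
:: C A' $  :: x :: x $     match '::'
C A' $     x :: x $        output C → x
x A' $     x :: x $        match 'x'
A' $       :: x $          output A' → :: C A'
:: C A' $  :: x $          match '::'
C A' $     x $             output C → x
x A' $     x $             match 'x'
A' $       $               output A' → ε
$          $               accept

The string is accepted.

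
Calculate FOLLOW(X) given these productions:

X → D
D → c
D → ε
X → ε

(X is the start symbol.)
X is the start symbol, so $ ∈ FOLLOW(X).
X does not occur on any right-hand side.

Taking the union: FOLLOW(X) = { $ }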